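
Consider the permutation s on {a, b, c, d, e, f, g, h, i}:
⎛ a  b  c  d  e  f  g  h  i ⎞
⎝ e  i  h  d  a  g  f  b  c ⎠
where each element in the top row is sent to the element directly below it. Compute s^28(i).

Tracing i → c → … returns to i after 4 steps, so i lies in a 4-cycle (b i c h).
Powers repeat with period 4 on this cycle, and 28 mod 4 = 0, so s^28(i) = s^0(i).
So s^28(i) = i.

i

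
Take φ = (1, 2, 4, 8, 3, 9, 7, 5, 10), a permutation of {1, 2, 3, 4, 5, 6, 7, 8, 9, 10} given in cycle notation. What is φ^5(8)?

8 lies in the 9-cycle (1, 2, 4, 8, 3, 9, 7, 5, 10).
Stepping 5 places around the cycle: 8 → 3 → 9 → 7 → 5 → 10.

10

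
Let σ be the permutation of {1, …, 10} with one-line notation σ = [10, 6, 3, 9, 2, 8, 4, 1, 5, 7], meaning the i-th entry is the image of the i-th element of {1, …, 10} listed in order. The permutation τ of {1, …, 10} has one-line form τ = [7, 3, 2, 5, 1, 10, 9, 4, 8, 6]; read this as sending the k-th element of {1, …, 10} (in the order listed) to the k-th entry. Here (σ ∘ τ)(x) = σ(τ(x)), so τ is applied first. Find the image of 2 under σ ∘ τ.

First apply τ: τ(2) = 3, then σ(3) = 3. Thus (σ ∘ τ)(2) = 3.

3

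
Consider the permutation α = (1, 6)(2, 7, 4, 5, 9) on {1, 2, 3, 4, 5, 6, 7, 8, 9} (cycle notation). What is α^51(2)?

7

2 lies in the 5-cycle (2, 7, 4, 5, 9).
Powers repeat with period 5 on this cycle, and 51 mod 5 = 1, so α^51(2) = α^1(2).
Stepping 1 place around the cycle: 2 → 7.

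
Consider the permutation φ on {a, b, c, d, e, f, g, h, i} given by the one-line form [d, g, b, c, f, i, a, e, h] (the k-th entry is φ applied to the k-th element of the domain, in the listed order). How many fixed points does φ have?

0

No element satisfies φ(x) = x, so there are 0 fixed points.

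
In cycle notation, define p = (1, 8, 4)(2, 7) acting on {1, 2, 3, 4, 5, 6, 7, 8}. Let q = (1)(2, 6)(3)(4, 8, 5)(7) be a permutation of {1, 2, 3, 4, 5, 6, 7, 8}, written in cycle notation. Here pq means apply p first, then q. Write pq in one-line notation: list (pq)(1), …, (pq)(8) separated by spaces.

Chase each element through p then q: 1 → 8 → 5; 2 → 7 → 7; 3 → 3 → 3; 4 → 1 → 1; 5 → 5 → 4; 6 → 6 → 2; 7 → 2 → 6; 8 → 4 → 8.
Collecting the images, pq = [5 7 3 1 4 2 6 8].

5 7 3 1 4 2 6 8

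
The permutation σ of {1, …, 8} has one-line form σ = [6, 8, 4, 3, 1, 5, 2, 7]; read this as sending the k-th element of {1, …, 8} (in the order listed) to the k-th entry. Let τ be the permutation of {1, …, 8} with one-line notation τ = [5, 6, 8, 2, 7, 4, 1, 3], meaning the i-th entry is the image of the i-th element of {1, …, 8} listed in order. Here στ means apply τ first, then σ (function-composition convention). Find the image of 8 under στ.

First apply τ: τ(8) = 3, then σ(3) = 4. Thus (στ)(8) = 4.

4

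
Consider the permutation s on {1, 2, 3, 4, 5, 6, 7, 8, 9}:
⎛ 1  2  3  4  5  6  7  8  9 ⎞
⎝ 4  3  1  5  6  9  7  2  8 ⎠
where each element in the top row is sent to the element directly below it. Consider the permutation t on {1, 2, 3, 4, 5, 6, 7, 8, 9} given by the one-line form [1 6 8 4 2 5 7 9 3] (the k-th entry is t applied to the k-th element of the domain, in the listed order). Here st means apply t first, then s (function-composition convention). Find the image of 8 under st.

(st)(8) = s(t(8)). t(8) = 9, then s(9) = 8. So (st)(8) = 8.

8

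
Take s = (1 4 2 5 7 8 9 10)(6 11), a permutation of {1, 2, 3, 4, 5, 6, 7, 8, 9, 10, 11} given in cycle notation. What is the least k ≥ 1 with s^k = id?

The disjoint cycles have lengths 8, 2, 1.
Since disjoint cycles commute, ord(s) = lcm(8, 2) = 8.

8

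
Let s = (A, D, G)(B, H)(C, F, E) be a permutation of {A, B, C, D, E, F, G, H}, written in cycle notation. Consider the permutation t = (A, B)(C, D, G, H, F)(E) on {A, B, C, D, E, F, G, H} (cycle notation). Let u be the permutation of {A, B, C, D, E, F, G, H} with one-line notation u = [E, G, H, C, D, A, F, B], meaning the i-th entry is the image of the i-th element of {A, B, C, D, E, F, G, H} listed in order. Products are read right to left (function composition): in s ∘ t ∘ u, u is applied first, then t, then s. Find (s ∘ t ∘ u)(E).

A

Apply the permutations in order: u(E) = D, then t(D) = G, then s(G) = A. So (s ∘ t ∘ u)(E) = A.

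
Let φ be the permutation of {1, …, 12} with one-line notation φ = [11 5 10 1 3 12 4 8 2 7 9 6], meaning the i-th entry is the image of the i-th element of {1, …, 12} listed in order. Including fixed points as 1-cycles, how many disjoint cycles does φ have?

The cycle decomposition is (1 11 9 2 5 3 10 7 4)(6 12)(8), which has 3 cycles (counting 1-cycles).

3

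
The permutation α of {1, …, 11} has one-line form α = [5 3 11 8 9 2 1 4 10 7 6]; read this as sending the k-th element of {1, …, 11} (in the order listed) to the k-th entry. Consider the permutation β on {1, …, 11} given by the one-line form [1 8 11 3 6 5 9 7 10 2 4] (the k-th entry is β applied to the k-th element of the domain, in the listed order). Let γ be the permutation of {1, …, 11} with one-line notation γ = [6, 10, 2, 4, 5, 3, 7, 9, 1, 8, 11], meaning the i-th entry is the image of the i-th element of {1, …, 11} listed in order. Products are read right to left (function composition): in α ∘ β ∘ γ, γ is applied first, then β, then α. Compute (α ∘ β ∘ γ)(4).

11

Chase 4: γ(4) = 4; β(4) = 3; α(3) = 11. Hence (α ∘ β ∘ γ)(4) = 11.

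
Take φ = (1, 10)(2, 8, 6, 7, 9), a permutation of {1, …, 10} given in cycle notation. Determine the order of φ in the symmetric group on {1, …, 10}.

10

The disjoint cycles have lengths 5, 2, 1, 1, 1.
The order of φ is the least common multiple of its cycle lengths: lcm(5, 2) = 10.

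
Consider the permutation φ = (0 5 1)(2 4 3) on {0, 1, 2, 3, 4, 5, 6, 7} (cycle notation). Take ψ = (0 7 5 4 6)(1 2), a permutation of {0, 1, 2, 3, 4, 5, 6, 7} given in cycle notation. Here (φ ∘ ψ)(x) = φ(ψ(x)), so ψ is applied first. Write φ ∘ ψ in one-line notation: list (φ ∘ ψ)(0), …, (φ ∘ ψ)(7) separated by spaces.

7 4 0 2 6 3 5 1

For each element, apply ψ then φ: 0 → 7 → 7; 1 → 2 → 4; 2 → 1 → 0; 3 → 3 → 2; 4 → 6 → 6; 5 → 4 → 3; 6 → 0 → 5; 7 → 5 → 1.
Collecting the images, φ ∘ ψ = [7 4 0 2 6 3 5 1].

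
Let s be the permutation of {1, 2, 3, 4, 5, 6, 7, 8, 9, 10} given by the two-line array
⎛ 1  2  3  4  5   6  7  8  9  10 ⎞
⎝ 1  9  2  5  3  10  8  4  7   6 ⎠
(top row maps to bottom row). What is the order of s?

14

The disjoint-cycle form of s has cycle lengths 7, 2, 1.
The order of s is the least common multiple of its cycle lengths: lcm(7, 2) = 14.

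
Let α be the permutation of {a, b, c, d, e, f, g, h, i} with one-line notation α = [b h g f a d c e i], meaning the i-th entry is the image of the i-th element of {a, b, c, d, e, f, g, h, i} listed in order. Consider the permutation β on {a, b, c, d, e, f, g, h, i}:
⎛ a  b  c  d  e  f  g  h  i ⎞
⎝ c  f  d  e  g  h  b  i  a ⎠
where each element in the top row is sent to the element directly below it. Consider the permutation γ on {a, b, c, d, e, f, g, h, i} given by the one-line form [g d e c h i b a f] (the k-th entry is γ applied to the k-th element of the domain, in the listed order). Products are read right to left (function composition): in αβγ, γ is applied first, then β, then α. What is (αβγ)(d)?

f

Chase d: γ(d) = c; β(c) = d; α(d) = f. Hence (αβγ)(d) = f.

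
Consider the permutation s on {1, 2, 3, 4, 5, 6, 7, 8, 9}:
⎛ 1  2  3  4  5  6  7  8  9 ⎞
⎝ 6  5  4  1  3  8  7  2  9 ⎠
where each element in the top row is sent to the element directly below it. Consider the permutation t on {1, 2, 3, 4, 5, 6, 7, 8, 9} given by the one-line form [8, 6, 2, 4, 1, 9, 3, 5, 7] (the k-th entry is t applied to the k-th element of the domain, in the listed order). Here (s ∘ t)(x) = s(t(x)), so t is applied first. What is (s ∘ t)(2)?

(s ∘ t)(2) = s(t(2)). t(2) = 6, then s(6) = 8. So (s ∘ t)(2) = 8.

8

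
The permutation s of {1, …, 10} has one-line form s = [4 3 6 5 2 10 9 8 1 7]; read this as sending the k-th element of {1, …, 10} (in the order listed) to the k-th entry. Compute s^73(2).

3

Tracing 2 → 3 → … returns to 2 after 9 steps, so 2 lies in a 9-cycle (1, 4, 5, 2, 3, 6, 10, 7, 9).
Since the cycle has length 9, s^73 acts on it the same as s^1 (73 mod 9 = 1).
Advancing 1 step from 2: 2 → 3.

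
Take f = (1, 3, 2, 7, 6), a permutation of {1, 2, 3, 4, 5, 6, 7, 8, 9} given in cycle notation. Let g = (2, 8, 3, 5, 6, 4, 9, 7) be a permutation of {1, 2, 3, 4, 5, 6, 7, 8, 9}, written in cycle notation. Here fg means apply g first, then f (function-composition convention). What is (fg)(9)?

(fg)(9) = f(g(9)). g(9) = 7, then f(7) = 6. So (fg)(9) = 6.

6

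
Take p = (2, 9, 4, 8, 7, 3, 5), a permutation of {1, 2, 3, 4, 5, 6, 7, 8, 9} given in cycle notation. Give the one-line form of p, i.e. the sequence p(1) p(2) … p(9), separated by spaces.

1 9 5 8 2 6 3 7 4

Each element maps to the next entry in its cycle (wrapping to the front): 1→1, 2→9, 3→5, 4→8, 5→2, 6→6, 7→3, 8→7, 9→4.
So the one-line form is 1 9 5 8 2 6 3 7 4.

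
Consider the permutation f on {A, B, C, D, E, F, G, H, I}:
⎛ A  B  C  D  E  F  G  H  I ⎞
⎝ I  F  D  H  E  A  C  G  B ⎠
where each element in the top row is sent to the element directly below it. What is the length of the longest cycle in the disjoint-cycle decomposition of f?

Decomposing into disjoint cycles gives (A I B F)(C D H G); the longest has length 4.

4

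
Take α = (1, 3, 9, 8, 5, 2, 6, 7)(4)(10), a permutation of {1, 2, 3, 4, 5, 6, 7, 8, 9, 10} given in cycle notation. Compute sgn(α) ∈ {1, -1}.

The cycle lengths are 8, 1, 1.
A cycle is odd iff its length is even; α has 1 even-length cycle, so sgn(α) = (−1)^1 and α is odd.

-1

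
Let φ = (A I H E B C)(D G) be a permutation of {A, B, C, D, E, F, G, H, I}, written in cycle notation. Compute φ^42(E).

E

E lies in the 6-cycle (A I H E B C).
Powers repeat with period 6 on this cycle, and 42 mod 6 = 0, so φ^42(E) = φ^0(E).
So φ^42(E) = E.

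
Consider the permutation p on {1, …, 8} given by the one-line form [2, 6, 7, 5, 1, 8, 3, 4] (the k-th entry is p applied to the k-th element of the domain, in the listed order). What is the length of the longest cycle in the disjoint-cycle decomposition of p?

6

Decomposing into disjoint cycles gives (1, 2, 6, 8, 4, 5)(3, 7); the longest has length 6.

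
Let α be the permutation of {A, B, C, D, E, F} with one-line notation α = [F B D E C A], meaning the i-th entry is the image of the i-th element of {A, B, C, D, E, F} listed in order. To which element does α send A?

A is element number 1 of the domain, and entry number 1 of the one-line form is F, so α(A) = F.

F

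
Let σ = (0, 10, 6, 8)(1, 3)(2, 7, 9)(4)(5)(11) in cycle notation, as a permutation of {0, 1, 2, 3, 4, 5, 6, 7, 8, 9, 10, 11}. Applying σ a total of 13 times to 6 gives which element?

8

6 lies in the 4-cycle (0, 10, 6, 8).
On a 4-cycle, σ^4 is the identity, so σ^13 = σ^1 there (13 ≡ 1 mod 4).
Advancing 1 step from 6: 6 → 8.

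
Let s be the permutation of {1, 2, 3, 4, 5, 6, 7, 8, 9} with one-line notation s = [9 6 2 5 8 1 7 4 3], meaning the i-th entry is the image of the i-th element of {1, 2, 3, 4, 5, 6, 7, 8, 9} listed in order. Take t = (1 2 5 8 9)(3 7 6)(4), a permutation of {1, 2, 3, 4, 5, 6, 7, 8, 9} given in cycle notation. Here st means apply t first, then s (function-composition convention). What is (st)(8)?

3

(st)(8) = s(t(8)). t(8) = 9, then s(9) = 3. So (st)(8) = 3.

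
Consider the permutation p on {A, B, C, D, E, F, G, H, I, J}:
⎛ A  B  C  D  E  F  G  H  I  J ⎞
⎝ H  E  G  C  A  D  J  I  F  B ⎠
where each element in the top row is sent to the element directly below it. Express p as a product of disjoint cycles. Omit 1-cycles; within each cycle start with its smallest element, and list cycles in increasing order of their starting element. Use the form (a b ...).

Iterating p from A gives A → H → I → F → D → C → G → J → B → E → A; that is the 10-cycle (A H I F D C G J B E).
Continuing from each remaining unvisited element yields (A H I F D C G J B E).

(A H I F D C G J B E)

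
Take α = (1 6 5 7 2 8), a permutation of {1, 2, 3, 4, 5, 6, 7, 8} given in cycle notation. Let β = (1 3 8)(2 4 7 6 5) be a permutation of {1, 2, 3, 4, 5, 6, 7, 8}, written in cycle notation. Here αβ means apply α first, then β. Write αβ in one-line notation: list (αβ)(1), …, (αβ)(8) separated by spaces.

5 1 8 7 6 2 4 3

For each element, apply α then β: 1 → 6 → 5; 2 → 8 → 1; 3 → 3 → 8; 4 → 4 → 7; 5 → 7 → 6; 6 → 5 → 2; 7 → 2 → 4; 8 → 1 → 3.
Collecting the images, αβ = [5 1 8 7 6 2 4 3].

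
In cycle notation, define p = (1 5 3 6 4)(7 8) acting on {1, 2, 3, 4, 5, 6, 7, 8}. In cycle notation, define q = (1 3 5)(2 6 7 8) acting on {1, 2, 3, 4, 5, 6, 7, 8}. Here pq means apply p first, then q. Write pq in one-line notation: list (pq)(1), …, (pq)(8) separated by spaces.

1 6 7 3 5 4 2 8

(pq)(x) = q(p(x)). Computing each image: q(p(1)) = q(5) = 1, q(p(2)) = q(2) = 6, q(p(3)) = q(6) = 7, q(p(4)) = q(1) = 3, q(p(5)) = q(3) = 5, q(p(6)) = q(4) = 4, q(p(7)) = q(8) = 2, q(p(8)) = q(7) = 8.
Hence pq = [1 6 7 3 5 4 2 8].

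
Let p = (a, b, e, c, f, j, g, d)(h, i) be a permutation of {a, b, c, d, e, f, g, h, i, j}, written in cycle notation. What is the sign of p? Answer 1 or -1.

The cycle lengths are 8, 2.
A cycle of length ℓ contributes ℓ−1 transpositions, so p is a product of 7 + 1 = 8 transpositions — even.

1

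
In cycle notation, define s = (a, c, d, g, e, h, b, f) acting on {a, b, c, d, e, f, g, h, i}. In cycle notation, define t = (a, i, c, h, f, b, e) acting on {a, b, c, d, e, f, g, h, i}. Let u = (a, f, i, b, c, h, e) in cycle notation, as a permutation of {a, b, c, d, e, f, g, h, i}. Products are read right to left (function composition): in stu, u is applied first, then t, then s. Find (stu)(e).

(stu)(e) = s(t(u(e))). u(e) = a, then t(a) = i, then s(i) = i, so the result is i.

i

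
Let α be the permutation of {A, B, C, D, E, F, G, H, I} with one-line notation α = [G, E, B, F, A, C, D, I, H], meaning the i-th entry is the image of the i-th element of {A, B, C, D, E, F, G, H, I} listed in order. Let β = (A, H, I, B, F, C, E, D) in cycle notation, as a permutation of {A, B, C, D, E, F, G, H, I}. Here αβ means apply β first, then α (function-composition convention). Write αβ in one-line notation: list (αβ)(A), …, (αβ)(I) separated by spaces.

Chase each element through β then α: A → H → I; B → F → C; C → E → A; D → A → G; E → D → F; F → C → B; G → G → D; H → I → H; I → B → E.
So αβ in one-line form is I C A G F B D H E.

I C A G F B D H E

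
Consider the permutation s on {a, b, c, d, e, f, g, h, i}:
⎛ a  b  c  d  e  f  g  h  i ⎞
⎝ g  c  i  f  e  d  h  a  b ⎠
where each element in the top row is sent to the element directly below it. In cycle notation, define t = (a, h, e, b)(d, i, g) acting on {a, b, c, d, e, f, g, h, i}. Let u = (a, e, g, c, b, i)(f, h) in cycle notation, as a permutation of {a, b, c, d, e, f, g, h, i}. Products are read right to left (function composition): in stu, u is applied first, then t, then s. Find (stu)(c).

Apply the permutations in order: u(c) = b, then t(b) = a, then s(a) = g. So (stu)(c) = g.

g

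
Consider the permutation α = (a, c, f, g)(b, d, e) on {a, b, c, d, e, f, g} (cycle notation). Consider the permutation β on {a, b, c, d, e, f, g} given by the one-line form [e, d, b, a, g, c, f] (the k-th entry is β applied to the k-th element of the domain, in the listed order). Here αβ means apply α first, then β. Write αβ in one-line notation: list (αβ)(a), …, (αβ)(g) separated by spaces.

Chase each element through α then β: a → c → b; b → d → a; c → f → c; d → e → g; e → b → d; f → g → f; g → a → e.
So αβ in one-line form is b a c g d f e.

b a c g d f e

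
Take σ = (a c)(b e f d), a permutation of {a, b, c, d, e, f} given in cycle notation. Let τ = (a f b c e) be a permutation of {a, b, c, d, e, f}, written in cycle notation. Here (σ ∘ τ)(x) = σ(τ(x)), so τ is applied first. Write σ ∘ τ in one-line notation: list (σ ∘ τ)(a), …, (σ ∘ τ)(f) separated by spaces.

Chase each element through τ then σ: a → f → d; b → c → a; c → e → f; d → d → b; e → a → c; f → b → e.
So σ ∘ τ in one-line form is d a f b c e.

d a f b c e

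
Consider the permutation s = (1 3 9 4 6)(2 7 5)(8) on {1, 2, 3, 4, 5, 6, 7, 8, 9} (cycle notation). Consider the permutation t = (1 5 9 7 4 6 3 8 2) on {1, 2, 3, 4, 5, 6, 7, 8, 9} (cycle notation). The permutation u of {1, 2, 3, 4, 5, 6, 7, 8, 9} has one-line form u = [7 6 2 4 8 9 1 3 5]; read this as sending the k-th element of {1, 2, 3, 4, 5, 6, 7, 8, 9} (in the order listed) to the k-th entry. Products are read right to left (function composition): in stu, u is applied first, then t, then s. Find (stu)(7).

Apply the permutations in order: u(7) = 1, then t(1) = 5, then s(5) = 2. So (stu)(7) = 2.

2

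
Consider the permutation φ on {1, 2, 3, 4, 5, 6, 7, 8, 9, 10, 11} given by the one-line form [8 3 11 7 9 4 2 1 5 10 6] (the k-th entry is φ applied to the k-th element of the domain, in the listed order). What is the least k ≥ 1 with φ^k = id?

6

The disjoint-cycle form of φ has cycle lengths 6, 2, 2, 1.
Since disjoint cycles commute, ord(φ) = lcm(6, 2, 2) = 6.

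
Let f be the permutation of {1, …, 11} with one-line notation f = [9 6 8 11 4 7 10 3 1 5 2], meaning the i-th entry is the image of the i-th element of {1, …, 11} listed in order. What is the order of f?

14

Decomposing into disjoint cycles gives cycle lengths 7, 2, 2.
The order of f is the least common multiple of its cycle lengths: lcm(7, 2, 2) = 14.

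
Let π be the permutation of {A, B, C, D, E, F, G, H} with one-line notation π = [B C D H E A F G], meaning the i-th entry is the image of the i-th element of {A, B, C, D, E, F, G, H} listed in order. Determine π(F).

F is element number 6 of the domain, and entry number 6 of the one-line form is A, so π(F) = A.

A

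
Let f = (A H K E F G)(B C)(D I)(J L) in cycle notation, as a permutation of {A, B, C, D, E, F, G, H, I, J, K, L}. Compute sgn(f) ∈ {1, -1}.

1

The cycle lengths are 6, 2, 2, 2.
A cycle of length ℓ contributes ℓ−1 transpositions, so f is a product of 5 + 1 + 1 + 1 = 8 transpositions — even.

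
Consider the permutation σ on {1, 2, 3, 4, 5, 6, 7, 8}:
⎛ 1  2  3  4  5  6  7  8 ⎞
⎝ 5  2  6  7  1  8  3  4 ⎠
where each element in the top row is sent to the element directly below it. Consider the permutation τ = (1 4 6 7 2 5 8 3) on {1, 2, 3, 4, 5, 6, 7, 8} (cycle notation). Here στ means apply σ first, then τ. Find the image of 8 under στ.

6

σ(8) = 4, then τ(4) = 6; composing gives (στ)(8) = 6.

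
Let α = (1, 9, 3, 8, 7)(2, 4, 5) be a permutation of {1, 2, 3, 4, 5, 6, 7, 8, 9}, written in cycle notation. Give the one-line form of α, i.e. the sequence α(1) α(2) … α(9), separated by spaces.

9 4 8 5 2 6 1 7 3

Each element maps to the next entry in its cycle (wrapping to the front): 1→9, 2→4, 3→8, 4→5, 5→2, 6→6, 7→1, 8→7, 9→3.
Listing these in domain order gives 9 4 8 5 2 6 1 7 3.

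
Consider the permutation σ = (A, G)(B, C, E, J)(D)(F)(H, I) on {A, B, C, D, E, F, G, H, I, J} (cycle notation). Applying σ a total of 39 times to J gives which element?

J lies in the 4-cycle (B, C, E, J).
Since the cycle has length 4, σ^39 acts on it the same as σ^3 (39 mod 4 = 3).
Advancing 3 steps from J: J → B → C → E.

E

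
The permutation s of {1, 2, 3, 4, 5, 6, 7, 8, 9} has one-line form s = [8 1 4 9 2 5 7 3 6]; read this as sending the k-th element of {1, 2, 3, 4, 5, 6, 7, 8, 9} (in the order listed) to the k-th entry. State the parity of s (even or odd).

In disjoint-cycle form the cycle lengths are 8, 1.
A cycle is odd iff its length is even; s has 1 even-length cycle, so sgn(s) = (−1)^1 and s is odd.

odd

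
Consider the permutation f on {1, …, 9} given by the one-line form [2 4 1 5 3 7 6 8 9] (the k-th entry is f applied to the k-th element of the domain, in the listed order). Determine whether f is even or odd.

In disjoint-cycle form the cycle lengths are 5, 2, 1, 1.
A cycle of length ℓ contributes ℓ−1 transpositions, so f is a product of 4 + 1 = 5 transpositions — odd.

odd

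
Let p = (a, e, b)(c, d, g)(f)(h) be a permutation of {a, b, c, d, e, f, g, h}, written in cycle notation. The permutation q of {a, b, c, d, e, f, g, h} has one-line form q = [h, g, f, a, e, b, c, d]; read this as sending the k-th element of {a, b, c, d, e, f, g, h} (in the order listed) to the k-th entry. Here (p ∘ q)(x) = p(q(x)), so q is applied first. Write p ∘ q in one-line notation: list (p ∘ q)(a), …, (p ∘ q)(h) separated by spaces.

h c f e b a d g

Chase each element through q then p: a → h → h; b → g → c; c → f → f; d → a → e; e → e → b; f → b → a; g → c → d; h → d → g.
Collecting the images, p ∘ q = [h c f e b a d g].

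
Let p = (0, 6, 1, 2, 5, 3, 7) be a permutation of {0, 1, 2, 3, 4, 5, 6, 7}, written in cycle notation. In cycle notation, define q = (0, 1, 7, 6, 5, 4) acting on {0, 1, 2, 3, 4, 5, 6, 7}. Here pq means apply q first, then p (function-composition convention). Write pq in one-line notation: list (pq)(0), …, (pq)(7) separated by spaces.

2 0 5 7 6 4 3 1

Chase each element through q then p: 0 → 1 → 2; 1 → 7 → 0; 2 → 2 → 5; 3 → 3 → 7; 4 → 0 → 6; 5 → 4 → 4; 6 → 5 → 3; 7 → 6 → 1.
Collecting the images, pq = [2 0 5 7 6 4 3 1].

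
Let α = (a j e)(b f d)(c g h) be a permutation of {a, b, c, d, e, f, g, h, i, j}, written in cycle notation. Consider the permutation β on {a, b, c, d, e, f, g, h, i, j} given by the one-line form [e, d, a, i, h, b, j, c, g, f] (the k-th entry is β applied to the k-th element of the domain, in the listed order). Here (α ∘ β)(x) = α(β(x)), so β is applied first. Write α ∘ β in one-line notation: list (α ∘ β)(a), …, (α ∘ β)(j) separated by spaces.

Chase each element through β then α: a → e → a; b → d → b; c → a → j; d → i → i; e → h → c; f → b → f; g → j → e; h → c → g; i → g → h; j → f → d.
So α ∘ β in one-line form is a b j i c f e g h d.

a b j i c f e g h d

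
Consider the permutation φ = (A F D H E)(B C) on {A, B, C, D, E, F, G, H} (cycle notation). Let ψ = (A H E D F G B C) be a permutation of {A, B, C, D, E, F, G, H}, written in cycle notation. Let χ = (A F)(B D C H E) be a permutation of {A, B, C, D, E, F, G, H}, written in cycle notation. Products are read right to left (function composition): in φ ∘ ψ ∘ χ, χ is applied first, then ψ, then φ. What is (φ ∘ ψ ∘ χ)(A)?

G

Apply the permutations in order: χ(A) = F, then ψ(F) = G, then φ(G) = G. So (φ ∘ ψ ∘ χ)(A) = G.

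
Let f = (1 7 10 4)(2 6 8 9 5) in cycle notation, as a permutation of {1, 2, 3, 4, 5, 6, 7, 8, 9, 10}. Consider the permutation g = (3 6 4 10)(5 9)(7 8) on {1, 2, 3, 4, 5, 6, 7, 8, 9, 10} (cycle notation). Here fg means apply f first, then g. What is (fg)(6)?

7

First apply f: f(6) = 8, then g(8) = 7. Thus (fg)(6) = 7.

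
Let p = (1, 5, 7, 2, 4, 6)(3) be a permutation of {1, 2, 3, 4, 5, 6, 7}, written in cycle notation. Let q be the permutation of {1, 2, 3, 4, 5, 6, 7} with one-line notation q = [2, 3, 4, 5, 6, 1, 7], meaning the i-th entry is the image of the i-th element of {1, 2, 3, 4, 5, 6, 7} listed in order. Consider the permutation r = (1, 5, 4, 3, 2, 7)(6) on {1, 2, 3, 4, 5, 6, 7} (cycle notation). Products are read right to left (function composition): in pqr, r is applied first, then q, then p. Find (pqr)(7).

4

(pqr)(7) = p(q(r(7))). r(7) = 1, then q(1) = 2, then p(2) = 4, so the result is 4.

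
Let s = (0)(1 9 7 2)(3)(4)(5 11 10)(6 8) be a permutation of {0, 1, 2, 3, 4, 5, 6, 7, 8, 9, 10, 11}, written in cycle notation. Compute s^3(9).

1

9 lies in the 4-cycle (1 9 7 2).
Stepping 3 places around the cycle: 9 → 7 → 2 → 1.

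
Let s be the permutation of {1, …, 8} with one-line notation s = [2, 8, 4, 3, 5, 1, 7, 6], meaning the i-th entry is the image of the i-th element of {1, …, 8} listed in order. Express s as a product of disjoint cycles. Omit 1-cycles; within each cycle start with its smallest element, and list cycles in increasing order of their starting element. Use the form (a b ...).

(1 2 8 6)(3 4)

Iterating s from 1 gives 1 → 2 → 8 → 6 → 1; that is the 4-cycle (1 2 8 6).
Continuing from each remaining unvisited element yields (1 2 8 6)(3 4).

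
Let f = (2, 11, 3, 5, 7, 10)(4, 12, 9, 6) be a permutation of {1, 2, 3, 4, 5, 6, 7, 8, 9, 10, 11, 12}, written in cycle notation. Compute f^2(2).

3

2 lies in the 6-cycle (2, 11, 3, 5, 7, 10).
Stepping 2 places around the cycle: 2 → 11 → 3.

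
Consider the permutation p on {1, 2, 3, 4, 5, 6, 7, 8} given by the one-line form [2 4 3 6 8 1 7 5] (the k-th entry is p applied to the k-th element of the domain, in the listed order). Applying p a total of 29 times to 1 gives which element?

2

Tracing 1 → 2 → … returns to 1 after 4 steps, so 1 lies in a 4-cycle (1, 2, 4, 6).
On a 4-cycle, p^4 is the identity, so p^29 = p^1 there (29 ≡ 1 mod 4).
Advancing 1 step from 1: 1 → 2.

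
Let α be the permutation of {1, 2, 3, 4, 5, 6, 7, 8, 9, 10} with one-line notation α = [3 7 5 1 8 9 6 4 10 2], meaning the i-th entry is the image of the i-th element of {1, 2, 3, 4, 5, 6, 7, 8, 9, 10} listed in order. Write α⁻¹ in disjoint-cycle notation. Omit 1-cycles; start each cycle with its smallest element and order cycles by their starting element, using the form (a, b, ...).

The cycle decomposition of α is (1, 3, 5, 8, 4)(2, 7, 6, 9, 10).
Reversing each cycle (and rotating so the smallest element leads) gives α⁻¹ = (1, 4, 8, 5, 3)(2, 10, 9, 6, 7).

(1, 4, 8, 5, 3)(2, 10, 9, 6, 7)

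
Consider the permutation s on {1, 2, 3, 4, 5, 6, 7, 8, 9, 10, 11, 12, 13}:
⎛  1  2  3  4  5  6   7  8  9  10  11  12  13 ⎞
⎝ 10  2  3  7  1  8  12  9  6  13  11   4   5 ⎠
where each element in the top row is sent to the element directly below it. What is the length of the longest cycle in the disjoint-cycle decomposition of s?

4

Decomposing into disjoint cycles gives (1, 10, 13, 5)(4, 7, 12)(6, 8, 9); the longest has length 4.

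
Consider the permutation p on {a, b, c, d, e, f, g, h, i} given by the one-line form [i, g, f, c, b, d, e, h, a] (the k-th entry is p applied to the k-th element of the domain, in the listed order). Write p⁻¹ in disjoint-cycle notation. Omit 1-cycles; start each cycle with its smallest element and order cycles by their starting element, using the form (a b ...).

(a i)(b e g)(c d f)

First write p in disjoint cycles: (a i)(b g e)(c f d).
Reversing each cycle (and rotating so the smallest element leads) gives p⁻¹ = (a i)(b e g)(c d f).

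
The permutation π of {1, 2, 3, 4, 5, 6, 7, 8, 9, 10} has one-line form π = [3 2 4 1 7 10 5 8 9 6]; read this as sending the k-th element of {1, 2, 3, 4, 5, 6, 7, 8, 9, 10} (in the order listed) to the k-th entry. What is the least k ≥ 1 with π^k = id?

Decomposing into disjoint cycles gives cycle lengths 3, 2, 2, 1, 1, 1.
The order of π is the least common multiple of its cycle lengths: lcm(3, 2, 2) = 6.

6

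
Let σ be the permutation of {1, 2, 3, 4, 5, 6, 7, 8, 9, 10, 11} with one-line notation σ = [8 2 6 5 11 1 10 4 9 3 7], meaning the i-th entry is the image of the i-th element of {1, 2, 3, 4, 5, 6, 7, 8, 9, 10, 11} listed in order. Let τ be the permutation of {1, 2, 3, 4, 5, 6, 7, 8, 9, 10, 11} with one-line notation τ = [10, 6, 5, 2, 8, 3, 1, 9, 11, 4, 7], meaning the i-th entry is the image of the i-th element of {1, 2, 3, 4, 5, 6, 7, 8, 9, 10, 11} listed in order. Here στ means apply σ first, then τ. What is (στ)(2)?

σ(2) = 2, then τ(2) = 6; composing gives (στ)(2) = 6.

6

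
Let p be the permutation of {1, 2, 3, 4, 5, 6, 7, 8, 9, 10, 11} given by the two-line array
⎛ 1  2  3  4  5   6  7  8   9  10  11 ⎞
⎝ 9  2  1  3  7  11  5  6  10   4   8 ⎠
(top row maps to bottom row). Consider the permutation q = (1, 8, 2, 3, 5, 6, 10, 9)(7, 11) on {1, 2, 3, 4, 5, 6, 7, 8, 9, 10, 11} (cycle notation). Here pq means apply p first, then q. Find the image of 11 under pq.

2

First apply p: p(11) = 8, then q(8) = 2. Thus (pq)(11) = 2.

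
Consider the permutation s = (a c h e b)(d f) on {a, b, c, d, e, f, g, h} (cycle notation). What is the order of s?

The cycle type of s is (5, 2, 1).
Since disjoint cycles commute, ord(s) = lcm(5, 2) = 10.

10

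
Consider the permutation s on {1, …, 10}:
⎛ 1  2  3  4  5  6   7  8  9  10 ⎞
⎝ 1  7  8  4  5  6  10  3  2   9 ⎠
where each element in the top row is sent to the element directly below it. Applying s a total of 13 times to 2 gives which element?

7

Tracing 2 → 7 → … returns to 2 after 4 steps, so 2 lies in a 4-cycle (2, 7, 10, 9).
Since the cycle has length 4, s^13 acts on it the same as s^1 (13 mod 4 = 1).
Advancing 1 step from 2: 2 → 7.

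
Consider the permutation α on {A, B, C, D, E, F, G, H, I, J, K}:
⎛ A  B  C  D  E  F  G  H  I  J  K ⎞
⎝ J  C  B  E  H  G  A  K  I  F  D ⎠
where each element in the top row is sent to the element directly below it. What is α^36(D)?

Tracing D → E → … returns to D after 4 steps, so D lies in a 4-cycle (D, E, H, K).
On a 4-cycle, α^4 is the identity, so α^36 = α^0 there (36 ≡ 0 mod 4).
So α^36(D) = D.

D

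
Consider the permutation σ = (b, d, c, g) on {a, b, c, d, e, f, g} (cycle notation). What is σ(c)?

g

In the cycle (b, d, c, g), c is followed by g, so σ(c) = g.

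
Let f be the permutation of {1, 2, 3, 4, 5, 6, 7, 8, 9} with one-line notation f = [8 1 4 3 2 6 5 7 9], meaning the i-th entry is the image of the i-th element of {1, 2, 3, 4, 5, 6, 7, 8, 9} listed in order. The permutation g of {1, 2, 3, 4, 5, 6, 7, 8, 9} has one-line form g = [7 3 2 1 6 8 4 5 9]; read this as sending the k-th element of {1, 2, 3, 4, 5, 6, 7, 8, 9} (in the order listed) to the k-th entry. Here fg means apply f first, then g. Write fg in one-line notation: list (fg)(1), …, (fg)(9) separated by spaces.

5 7 1 2 3 8 6 4 9

For each element, apply f then g: 1 → 8 → 5; 2 → 1 → 7; 3 → 4 → 1; 4 → 3 → 2; 5 → 2 → 3; 6 → 6 → 8; 7 → 5 → 6; 8 → 7 → 4; 9 → 9 → 9.
Collecting the images, fg = [5 7 1 2 3 8 6 4 9].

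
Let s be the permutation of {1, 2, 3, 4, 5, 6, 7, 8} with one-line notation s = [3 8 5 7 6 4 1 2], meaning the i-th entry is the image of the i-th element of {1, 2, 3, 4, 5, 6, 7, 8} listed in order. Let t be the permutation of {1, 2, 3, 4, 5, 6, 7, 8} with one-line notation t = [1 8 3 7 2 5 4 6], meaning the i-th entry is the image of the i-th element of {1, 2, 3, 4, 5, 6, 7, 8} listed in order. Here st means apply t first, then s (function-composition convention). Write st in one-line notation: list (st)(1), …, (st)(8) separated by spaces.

3 2 5 1 8 6 7 4

(st)(x) = s(t(x)). Computing each image: s(t(1)) = s(1) = 3, s(t(2)) = s(8) = 2, s(t(3)) = s(3) = 5, s(t(4)) = s(7) = 1, s(t(5)) = s(2) = 8, s(t(6)) = s(5) = 6, s(t(7)) = s(4) = 7, s(t(8)) = s(6) = 4.
Hence st = [3 2 5 1 8 6 7 4].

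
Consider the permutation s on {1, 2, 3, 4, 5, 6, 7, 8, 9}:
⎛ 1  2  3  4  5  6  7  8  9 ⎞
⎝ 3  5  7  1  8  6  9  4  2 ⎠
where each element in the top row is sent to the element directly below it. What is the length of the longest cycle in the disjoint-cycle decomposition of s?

8

Decomposing into disjoint cycles gives (1, 3, 7, 9, 2, 5, 8, 4); the longest has length 8.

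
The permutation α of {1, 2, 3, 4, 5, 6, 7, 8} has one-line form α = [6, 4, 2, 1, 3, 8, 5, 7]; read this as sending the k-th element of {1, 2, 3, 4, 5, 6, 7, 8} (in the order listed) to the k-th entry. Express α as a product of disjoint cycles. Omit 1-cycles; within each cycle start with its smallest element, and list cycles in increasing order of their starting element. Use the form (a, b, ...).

(1, 6, 8, 7, 5, 3, 2, 4)

From 1: 1 → 6 → 8 → 7 → 5 → 3 → 2 → 4 → 1, closing the cycle (1, 6, 8, 7, 5, 3, 2, 4).
Repeating from the next unused element and collecting all non-trivial cycles gives (1, 6, 8, 7, 5, 3, 2, 4).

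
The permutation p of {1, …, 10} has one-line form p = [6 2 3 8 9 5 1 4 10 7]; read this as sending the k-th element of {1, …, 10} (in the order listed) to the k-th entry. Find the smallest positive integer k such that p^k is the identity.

6

The disjoint-cycle form of p has cycle lengths 6, 2, 1, 1.
The order of p is the least common multiple of its cycle lengths: lcm(6, 2) = 6.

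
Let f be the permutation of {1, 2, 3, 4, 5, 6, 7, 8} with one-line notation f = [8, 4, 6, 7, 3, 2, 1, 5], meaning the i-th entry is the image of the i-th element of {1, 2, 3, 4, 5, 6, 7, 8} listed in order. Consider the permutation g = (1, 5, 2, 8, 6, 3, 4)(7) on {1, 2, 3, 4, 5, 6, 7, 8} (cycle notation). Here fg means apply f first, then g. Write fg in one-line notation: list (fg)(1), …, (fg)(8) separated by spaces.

For each element, apply f then g: 1 → 8 → 6; 2 → 4 → 1; 3 → 6 → 3; 4 → 7 → 7; 5 → 3 → 4; 6 → 2 → 8; 7 → 1 → 5; 8 → 5 → 2.
So fg in one-line form is 6 1 3 7 4 8 5 2.

6 1 3 7 4 8 5 2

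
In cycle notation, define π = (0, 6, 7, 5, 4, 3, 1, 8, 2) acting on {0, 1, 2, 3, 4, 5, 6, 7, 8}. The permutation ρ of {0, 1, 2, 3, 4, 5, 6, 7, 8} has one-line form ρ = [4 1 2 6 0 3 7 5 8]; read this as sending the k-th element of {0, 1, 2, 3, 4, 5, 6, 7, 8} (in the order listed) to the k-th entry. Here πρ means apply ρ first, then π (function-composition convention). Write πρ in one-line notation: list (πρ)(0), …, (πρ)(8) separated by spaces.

For each element, apply ρ then π: 0 → 4 → 3; 1 → 1 → 8; 2 → 2 → 0; 3 → 6 → 7; 4 → 0 → 6; 5 → 3 → 1; 6 → 7 → 5; 7 → 5 → 4; 8 → 8 → 2.
Collecting the images, πρ = [3 8 0 7 6 1 5 4 2].

3 8 0 7 6 1 5 4 2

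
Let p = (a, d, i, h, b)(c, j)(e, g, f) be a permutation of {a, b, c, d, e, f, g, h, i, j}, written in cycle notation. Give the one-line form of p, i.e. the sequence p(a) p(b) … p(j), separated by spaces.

d a j i g e f b h c

Image by image: a→d, b→a, c→j, d→i, e→g, f→e, g→f, h→b, i→h, j→c.
So the one-line form is d a j i g e f b h c.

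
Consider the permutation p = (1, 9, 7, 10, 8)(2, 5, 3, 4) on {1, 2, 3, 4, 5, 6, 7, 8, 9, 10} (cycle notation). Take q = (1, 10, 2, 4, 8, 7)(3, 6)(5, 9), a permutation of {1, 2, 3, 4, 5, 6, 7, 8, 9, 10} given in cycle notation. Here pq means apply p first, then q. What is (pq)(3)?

(pq)(3) = q(p(3)). p(3) = 4, then q(4) = 8. So (pq)(3) = 8.

8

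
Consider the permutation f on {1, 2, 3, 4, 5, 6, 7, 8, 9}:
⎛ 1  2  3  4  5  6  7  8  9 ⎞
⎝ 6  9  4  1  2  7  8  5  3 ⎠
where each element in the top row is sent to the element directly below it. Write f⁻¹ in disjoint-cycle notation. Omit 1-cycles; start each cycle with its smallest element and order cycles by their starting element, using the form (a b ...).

First write f in disjoint cycles: (1 6 7 8 5 2 9 3 4).
The inverse reverses every cycle; in canonical form, f⁻¹ = (1 4 3 9 2 5 8 7 6).

(1 4 3 9 2 5 8 7 6)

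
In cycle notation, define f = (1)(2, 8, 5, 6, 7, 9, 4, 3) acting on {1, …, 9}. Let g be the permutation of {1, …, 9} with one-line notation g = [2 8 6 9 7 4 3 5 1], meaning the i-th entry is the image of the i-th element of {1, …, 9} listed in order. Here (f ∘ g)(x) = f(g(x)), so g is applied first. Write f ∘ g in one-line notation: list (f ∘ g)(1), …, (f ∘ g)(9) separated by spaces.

Chase each element through g then f: 1 → 2 → 8; 2 → 8 → 5; 3 → 6 → 7; 4 → 9 → 4; 5 → 7 → 9; 6 → 4 → 3; 7 → 3 → 2; 8 → 5 → 6; 9 → 1 → 1.
So f ∘ g in one-line form is 8 5 7 4 9 3 2 6 1.

8 5 7 4 9 3 2 6 1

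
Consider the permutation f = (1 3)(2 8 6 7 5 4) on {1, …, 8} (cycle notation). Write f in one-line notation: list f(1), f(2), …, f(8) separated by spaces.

Reading each image from the cycles: 1↦3, 2↦8, 3↦1, 4↦2, 5↦4, 6↦7, 7↦5, 8↦6.
So the one-line form is 3 8 1 2 4 7 5 6.

3 8 1 2 4 7 5 6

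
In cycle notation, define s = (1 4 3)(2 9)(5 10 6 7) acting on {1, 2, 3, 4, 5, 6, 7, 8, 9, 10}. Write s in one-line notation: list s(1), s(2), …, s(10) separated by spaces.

4 9 1 3 10 7 5 8 2 6

Reading each image from the cycles: 1→4, 2→9, 3→1, 4→3, 5→10, 6→7, 7→5, 8→8, 9→2, 10→6.
Listing these in domain order gives 4 9 1 3 10 7 5 8 2 6.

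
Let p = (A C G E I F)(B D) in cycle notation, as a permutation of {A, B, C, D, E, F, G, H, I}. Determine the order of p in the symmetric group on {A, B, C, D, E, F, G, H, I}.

6

The cycle type of p is (6, 2, 1).
The order of p is the least common multiple of its cycle lengths: lcm(6, 2) = 6.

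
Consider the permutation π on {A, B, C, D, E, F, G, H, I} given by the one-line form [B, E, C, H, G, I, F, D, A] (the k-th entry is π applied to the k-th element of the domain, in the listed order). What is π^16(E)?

Tracing E → G → … returns to E after 6 steps, so E lies in a 6-cycle (A B E G F I).
Powers repeat with period 6 on this cycle, and 16 mod 6 = 4, so π^16(E) = π^4(E).
Advancing 4 steps from E: E → G → F → I → A.

A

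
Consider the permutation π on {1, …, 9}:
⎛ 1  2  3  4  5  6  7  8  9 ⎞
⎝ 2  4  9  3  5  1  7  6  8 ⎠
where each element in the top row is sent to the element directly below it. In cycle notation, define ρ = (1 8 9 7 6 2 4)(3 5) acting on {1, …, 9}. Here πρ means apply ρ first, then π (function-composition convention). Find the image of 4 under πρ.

First apply ρ: ρ(4) = 1, then π(1) = 2. Thus (πρ)(4) = 2.

2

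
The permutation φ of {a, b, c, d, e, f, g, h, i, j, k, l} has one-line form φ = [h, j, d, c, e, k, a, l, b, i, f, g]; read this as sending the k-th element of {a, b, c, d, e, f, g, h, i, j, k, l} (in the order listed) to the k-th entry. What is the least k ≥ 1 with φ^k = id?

12

The disjoint-cycle form of φ has cycle lengths 4, 3, 2, 2, 1.
Since disjoint cycles commute, ord(φ) = lcm(4, 3, 2, 2) = 12.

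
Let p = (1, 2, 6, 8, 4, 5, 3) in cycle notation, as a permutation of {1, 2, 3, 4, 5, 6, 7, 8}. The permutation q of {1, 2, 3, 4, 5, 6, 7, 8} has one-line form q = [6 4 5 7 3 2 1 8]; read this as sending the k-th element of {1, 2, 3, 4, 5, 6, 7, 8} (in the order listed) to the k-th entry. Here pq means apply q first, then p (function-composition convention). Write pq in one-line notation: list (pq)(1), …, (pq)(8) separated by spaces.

Chase each element through q then p: 1 → 6 → 8; 2 → 4 → 5; 3 → 5 → 3; 4 → 7 → 7; 5 → 3 → 1; 6 → 2 → 6; 7 → 1 → 2; 8 → 8 → 4.
Collecting the images, pq = [8 5 3 7 1 6 2 4].

8 5 3 7 1 6 2 4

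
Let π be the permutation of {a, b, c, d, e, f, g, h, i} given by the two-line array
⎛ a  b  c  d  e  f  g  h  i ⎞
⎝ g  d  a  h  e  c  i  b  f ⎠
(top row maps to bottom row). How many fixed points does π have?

The fixed points (elements with π(x) = x) are {e}, so there is 1.

1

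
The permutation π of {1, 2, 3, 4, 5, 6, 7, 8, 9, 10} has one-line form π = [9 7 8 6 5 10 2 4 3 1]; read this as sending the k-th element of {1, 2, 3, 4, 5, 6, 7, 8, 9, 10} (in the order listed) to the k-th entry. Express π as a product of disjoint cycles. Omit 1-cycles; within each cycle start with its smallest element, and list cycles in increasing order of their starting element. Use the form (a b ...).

Iterating π from 1 gives 1 → 9 → 3 → 8 → 4 → 6 → 10 → 1; that is the 7-cycle (1 9 3 8 4 6 10).
Continuing from each remaining unvisited element yields (1 9 3 8 4 6 10)(2 7).

(1 9 3 8 4 6 10)(2 7)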